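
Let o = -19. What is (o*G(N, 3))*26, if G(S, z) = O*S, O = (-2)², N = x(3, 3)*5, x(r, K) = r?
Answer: -29640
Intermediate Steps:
N = 15 (N = 3*5 = 15)
O = 4
G(S, z) = 4*S
(o*G(N, 3))*26 = -76*15*26 = -19*60*26 = -1140*26 = -29640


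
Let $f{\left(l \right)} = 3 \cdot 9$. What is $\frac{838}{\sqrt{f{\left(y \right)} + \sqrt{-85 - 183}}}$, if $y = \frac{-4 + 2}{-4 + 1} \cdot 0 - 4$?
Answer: $\frac{838}{\sqrt{27 + 2 i \sqrt{67}}} \approx 143.63 - 40.141 i$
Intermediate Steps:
$y = -4$ ($y = - \frac{2}{-3} \cdot 0 - 4 = \left(-2\right) \left(- \frac{1}{3}\right) 0 - 4 = \frac{2}{3} \cdot 0 - 4 = 0 - 4 = -4$)
$f{\left(l \right)} = 27$
$\frac{838}{\sqrt{f{\left(y \right)} + \sqrt{-85 - 183}}} = \frac{838}{\sqrt{27 + \sqrt{-85 - 183}}} = \frac{838}{\sqrt{27 + \sqrt{-268}}} = \frac{838}{\sqrt{27 + 2 i \sqrt{67}}}$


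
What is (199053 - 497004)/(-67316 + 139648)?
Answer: -297951/72332 ≈ -4.1192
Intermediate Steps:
(199053 - 497004)/(-67316 + 139648) = -297951/72332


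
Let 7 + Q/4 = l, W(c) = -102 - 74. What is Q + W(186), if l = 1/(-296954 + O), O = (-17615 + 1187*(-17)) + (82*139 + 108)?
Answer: -32970686/161621 ≈ -204.00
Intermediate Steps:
W(c) = -176
O = -26288 (O = (-17615 - 20179) + (11398 + 108) = -37794 + 11506 = -26288)
l = -1/323242 (l = 1/(-296954 - 26288) = 1/(-323242) = -1/323242 ≈ -3.0937e-6)
Q = -4525390/161621 (Q = -28 + 4*(-1/323242) = -28 - 2/161621 = -4525390/161621 ≈ -28.000)
Q + W(186) = -4525390/161621 - 176 = -32970686/161621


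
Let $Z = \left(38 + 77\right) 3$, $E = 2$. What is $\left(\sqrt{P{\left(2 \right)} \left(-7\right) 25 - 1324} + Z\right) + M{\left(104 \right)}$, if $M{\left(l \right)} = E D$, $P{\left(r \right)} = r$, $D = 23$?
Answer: $391 + 3 i \sqrt{186} \approx 391.0 + 40.915 i$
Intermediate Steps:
$M{\left(l \right)} = 46$ ($M{\left(l \right)} = 2 \cdot 23 = 46$)
$Z = 345$ ($Z = 115 \cdot 3 = 345$)
$\left(\sqrt{P{\left(2 \right)} \left(-7\right) 25 - 1324} + Z\right) + M{\left(104 \right)} = \left(\sqrt{2 \left(-7\right) 25 - 1324} + 345\right) + 46 = \left(\sqrt{\left(-14\right) 25 - 1324} + 345\right) + 46 = \left(\sqrt{-350 - 1324} + 345\right) + 46 = \left(\sqrt{-1674} + 345\right) + 46 = \left(3 i \sqrt{186} + 345\right) + 46 = \left(345 + 3 i \sqrt{186}\right) + 46 = 391 + 3 i \sqrt{186}$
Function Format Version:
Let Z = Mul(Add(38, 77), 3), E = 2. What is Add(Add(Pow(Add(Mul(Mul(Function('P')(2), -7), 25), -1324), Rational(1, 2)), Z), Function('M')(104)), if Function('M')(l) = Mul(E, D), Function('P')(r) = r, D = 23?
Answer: Add(391, Mul(3, I, Pow(186, Rational(1, 2)))) ≈ Add(391.00, Mul(40.915, I))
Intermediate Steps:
Function('M')(l) = 46 (Function('M')(l) = Mul(2, 23) = 46)
Z = 345 (Z = Mul(115, 3) = 345)
Add(Add(Pow(Add(Mul(Mul(Function('P')(2), -7), 25), -1324), Rational(1, 2)), Z), Function('M')(104)) = Add(Add(Pow(Add(Mul(Mul(2, -7), 25), -1324), Rational(1, 2)), 345), 46) = Add(Add(Pow(Add(Mul(-14, 25), -1324), Rational(1, 2)), 345), 46) = Add(Add(Pow(Add(-350, -1324), Rational(1, 2)), 345), 46) = Add(Add(Pow(-1674, Rational(1, 2)), 345), 46) = Add(Add(Mul(3, I, Pow(186, Rational(1, 2))), 345), 46) = Add(Add(345, Mul(3, I, Pow(186, Rational(1, 2)))), 46) = Add(391, Mul(3, I, Pow(186, Rational(1, 2))))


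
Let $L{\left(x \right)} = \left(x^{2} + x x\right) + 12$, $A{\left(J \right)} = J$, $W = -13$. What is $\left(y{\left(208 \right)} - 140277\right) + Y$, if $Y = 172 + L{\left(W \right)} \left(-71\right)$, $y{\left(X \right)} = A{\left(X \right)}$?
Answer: $-164747$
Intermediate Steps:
$y{\left(X \right)} = X$
$L{\left(x \right)} = 12 + 2 x^{2}$ ($L{\left(x \right)} = \left(x^{2} + x^{2}\right) + 12 = 2 x^{2} + 12 = 12 + 2 x^{2}$)
$Y = -24678$ ($Y = 172 + \left(12 + 2 \left(-13\right)^{2}\right) \left(-71\right) = 172 + \left(12 + 2 \cdot 169\right) \left(-71\right) = 172 + \left(12 + 338\right) \left(-71\right) = 172 + 350 \left(-71\right) = 172 - 24850 = -24678$)
$\left(y{\left(208 \right)} - 140277\right) + Y = \left(208 - 140277\right) - 24678 = -140069 - 24678 = -164747$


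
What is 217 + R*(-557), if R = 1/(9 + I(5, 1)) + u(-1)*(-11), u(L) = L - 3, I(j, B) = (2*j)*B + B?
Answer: -486377/20 ≈ -24319.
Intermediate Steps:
I(j, B) = B + 2*B*j (I(j, B) = 2*B*j + B = B + 2*B*j)
u(L) = -3 + L
R = 881/20 (R = 1/(9 + 1*(1 + 2*5)) + (-3 - 1)*(-11) = 1/(9 + 1*(1 + 10)) - 4*(-11) = 1/(9 + 1*11) + 44 = 1/(9 + 11) + 44 = 1/20 + 44 = 881/20 ≈ 44.050)
217 + R*(-557) = 217 + (881/20)*(-557) = 217 - 490717/20 = -486377/20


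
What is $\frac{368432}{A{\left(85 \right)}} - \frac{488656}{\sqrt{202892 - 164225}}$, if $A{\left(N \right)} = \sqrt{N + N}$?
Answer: $- \frac{488656 \sqrt{38667}}{38667} + \frac{184216 \sqrt{170}}{85} \approx 25772.0$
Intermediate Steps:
$A{\left(N \right)} = \sqrt{2} \sqrt{N}$ ($A{\left(N \right)} = \sqrt{2 N} = \sqrt{2} \sqrt{N}$)
$\frac{368432}{A{\left(85 \right)}} - \frac{488656}{\sqrt{202892 - 164225}} = \frac{368432}{\sqrt{2} \sqrt{85}} - \frac{488656}{\sqrt{202892 - 164225}} = \frac{368432}{\sqrt{170}} - \frac{488656}{\sqrt{38667}} = 368432 \frac{\sqrt{170}}{170} - 488656 \frac{\sqrt{38667}}{38667} = \frac{184216 \sqrt{170}}{85} - \frac{488656 \sqrt{38667}}{38667} = - \frac{488656 \sqrt{38667}}{38667} + \frac{184216 \sqrt{170}}{85}$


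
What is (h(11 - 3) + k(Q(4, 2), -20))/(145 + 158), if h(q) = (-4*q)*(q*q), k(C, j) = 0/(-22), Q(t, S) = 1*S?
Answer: -2048/303 ≈ -6.7591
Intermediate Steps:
Q(t, S) = S
k(C, j) = 0 (k(C, j) = 0*(-1/22) = 0)
h(q) = -4*q**3 (h(q) = (-4*q)*q**2 = -4*q**3)
(h(11 - 3) + k(Q(4, 2), -20))/(145 + 158) = (-4*(11 - 3)**3 + 0)/(145 + 158) = (-4*8**3 + 0)/303 = (-4*512 + 0)*(1/303) = (-2048 + 0)*(1/303) = -2048*1/303 = -2048/303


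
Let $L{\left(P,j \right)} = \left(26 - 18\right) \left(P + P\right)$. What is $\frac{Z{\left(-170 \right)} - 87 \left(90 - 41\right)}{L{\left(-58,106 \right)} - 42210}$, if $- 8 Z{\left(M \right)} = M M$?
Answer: $\frac{15751}{86276} \approx 0.18257$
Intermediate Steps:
$L{\left(P,j \right)} = 16 P$ ($L{\left(P,j \right)} = 8 \cdot 2 P = 16 P$)
$Z{\left(M \right)} = - \frac{M^{2}}{8}$ ($Z{\left(M \right)} = - \frac{M M}{8} = - \frac{M^{2}}{8}$)
$\frac{Z{\left(-170 \right)} - 87 \left(90 - 41\right)}{L{\left(-58,106 \right)} - 42210} = \frac{- \frac{\left(-170\right)^{2}}{8} - 87 \left(90 - 41\right)}{16 \left(-58\right) - 42210} = \frac{\left(- \frac{1}{8}\right) 28900 - 4263}{-928 - 42210} = \frac{- \frac{7225}{2} - 4263}{-43138} = \left(- \frac{15751}{2}\right) \left(- \frac{1}{43138}\right) = \frac{15751}{86276}$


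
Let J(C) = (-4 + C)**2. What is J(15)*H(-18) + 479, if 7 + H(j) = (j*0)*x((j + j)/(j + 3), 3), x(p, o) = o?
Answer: -368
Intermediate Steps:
H(j) = -7 (H(j) = -7 + (j*0)*3 = -7 + 0*3 = -7 + 0 = -7)
J(15)*H(-18) + 479 = (-4 + 15)**2*(-7) + 479 = 11**2*(-7) + 479 = 121*(-7) + 479 = -847 + 479 = -368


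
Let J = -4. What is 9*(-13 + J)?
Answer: -153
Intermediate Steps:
9*(-13 + J) = 9*(-13 - 4) = 9*(-17) = -153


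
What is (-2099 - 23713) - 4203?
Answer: -30015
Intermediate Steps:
(-2099 - 23713) - 4203 = -25812 - 4203 = -30015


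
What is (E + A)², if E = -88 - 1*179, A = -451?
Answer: 515524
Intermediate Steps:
E = -267 (E = -88 - 179 = -267)
(E + A)² = (-267 - 451)² = (-718)² = 515524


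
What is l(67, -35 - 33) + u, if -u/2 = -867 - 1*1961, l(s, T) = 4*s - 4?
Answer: 5920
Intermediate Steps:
l(s, T) = -4 + 4*s
u = 5656 (u = -2*(-867 - 1*1961) = -2*(-867 - 1961) = -2*(-2828) = 5656)
l(67, -35 - 33) + u = (-4 + 4*67) + 5656 = (-4 + 268) + 5656 = 264 + 5656 = 5920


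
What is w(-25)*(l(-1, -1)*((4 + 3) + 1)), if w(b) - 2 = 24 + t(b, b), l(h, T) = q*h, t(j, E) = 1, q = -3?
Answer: 648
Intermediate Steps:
l(h, T) = -3*h
w(b) = 27 (w(b) = 2 + (24 + 1) = 2 + 25 = 27)
w(-25)*(l(-1, -1)*((4 + 3) + 1)) = 27*((-3*(-1))*((4 + 3) + 1)) = 27*(3*(7 + 1)) = 27*(3*8) = 27*24 = 648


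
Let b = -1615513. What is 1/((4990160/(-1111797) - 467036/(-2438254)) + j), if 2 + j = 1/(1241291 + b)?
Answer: -507228634842456618/3193932859003551683 ≈ -0.15881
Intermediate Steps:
j = -748445/374222 (j = -2 + 1/(1241291 - 1615513) = -2 + 1/(-374222) = -2 - 1/374222 = -748445/374222 ≈ -2.0000)
1/((4990160/(-1111797) - 467036/(-2438254)) + j) = 1/((4990160/(-1111797) - 467036/(-2438254)) - 748445/374222) = 1/((4990160*(-1/1111797) - 467036*(-1/2438254)) - 748445/374222) = 1/((-4990160/1111797 + 233518/1219127) - 748445/374222) = 1/(-5824014178474/1355421741219 - 748445/374222) = 1/(-3193932859003551683/507228634842456618) = -507228634842456618/3193932859003551683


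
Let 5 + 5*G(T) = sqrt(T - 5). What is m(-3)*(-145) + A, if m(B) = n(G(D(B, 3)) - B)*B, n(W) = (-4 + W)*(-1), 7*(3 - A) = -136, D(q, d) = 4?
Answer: 6247/7 - 87*I ≈ 892.43 - 87.0*I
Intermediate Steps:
A = 157/7 (A = 3 - 1/7*(-136) = 3 + 136/7 = 157/7 ≈ 22.429)
G(T) = -1 + sqrt(-5 + T)/5 (G(T) = -1 + sqrt(T - 5)/5 = -1 + sqrt(-5 + T)/5)
n(W) = 4 - W
m(B) = B*(5 + B - I/5) (m(B) = (4 - ((-1 + sqrt(-5 + 4)/5) - B))*B = (4 - ((-1 + sqrt(-1)/5) - B))*B = (4 - ((-1 + I/5) - B))*B = (4 - (-1 - B + I/5))*B = (4 + (1 + B - I/5))*B = (5 + B - I/5)*B = B*(5 + B - I/5))
m(-3)*(-145) + A = ((1/5)*(-3)*(25 - I + 5*(-3)))*(-145) + 157/7 = ((1/5)*(-3)*(25 - I - 15))*(-145) + 157/7 = ((1/5)*(-3)*(10 - I))*(-145) + 157/7 = (-6 + 3*I/5)*(-145) + 157/7 = (870 - 87*I) + 157/7 = 6247/7 - 87*I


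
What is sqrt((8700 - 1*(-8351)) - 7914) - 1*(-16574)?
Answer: 16574 + sqrt(9137) ≈ 16670.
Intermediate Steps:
sqrt((8700 - 1*(-8351)) - 7914) - 1*(-16574) = sqrt((8700 + 8351) - 7914) + 16574 = sqrt(17051 - 7914) + 16574 = sqrt(9137) + 16574 = 16574 + sqrt(9137)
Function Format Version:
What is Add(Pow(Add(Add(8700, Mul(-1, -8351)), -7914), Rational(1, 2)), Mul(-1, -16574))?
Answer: Add(16574, Pow(9137, Rational(1, 2))) ≈ 16670.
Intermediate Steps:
Add(Pow(Add(Add(8700, Mul(-1, -8351)), -7914), Rational(1, 2)), Mul(-1, -16574)) = Add(Pow(Add(Add(8700, 8351), -7914), Rational(1, 2)), 16574) = Add(Pow(Add(17051, -7914), Rational(1, 2)), 16574) = Add(Pow(9137, Rational(1, 2)), 16574) = Add(16574, Pow(9137, Rational(1, 2)))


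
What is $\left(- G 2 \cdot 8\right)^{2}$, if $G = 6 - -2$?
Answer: $16384$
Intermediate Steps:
$G = 8$ ($G = 6 + 2 = 8$)
$\left(- G 2 \cdot 8\right)^{2} = \left(- 8 \cdot 2 \cdot 8\right)^{2} = \left(\left(-1\right) 16 \cdot 8\right)^{2} = \left(\left(-16\right) 8\right)^{2} = \left(-128\right)^{2} = 16384$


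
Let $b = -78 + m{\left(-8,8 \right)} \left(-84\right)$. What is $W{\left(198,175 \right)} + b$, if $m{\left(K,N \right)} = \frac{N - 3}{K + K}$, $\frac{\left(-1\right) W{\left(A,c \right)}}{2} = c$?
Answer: $- \frac{1607}{4} \approx -401.75$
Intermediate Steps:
$W{\left(A,c \right)} = - 2 c$
$m{\left(K,N \right)} = \frac{-3 + N}{2 K}$
$b = - \frac{207}{4}$ ($b = -78 + \frac{-3 + 8}{2 \left(-8\right)} \left(-84\right) = -78 + \frac{1}{2} \left(- \frac{1}{8}\right) 5 \left(-84\right) = -78 - - \frac{105}{4} = -78 + \frac{105}{4} = - \frac{207}{4} \approx -51.75$)
$W{\left(198,175 \right)} + b = \left(-2\right) 175 - \frac{207}{4} = -350 - \frac{207}{4} = - \frac{1607}{4}$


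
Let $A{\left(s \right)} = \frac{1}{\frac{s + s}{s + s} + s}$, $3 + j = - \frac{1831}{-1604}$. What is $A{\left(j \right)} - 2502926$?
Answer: $- \frac{3446530706}{1377} \approx -2.5029 \cdot 10^{6}$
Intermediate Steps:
$j = - \frac{2981}{1604}$ ($j = -3 - \frac{1831}{-1604} = -3 - - \frac{1831}{1604} = -3 + \frac{1831}{1604} = - \frac{2981}{1604} \approx -1.8585$)
$A{\left(s \right)} = \frac{1}{1 + s}$ ($A{\left(s \right)} = \frac{1}{\frac{2 s}{2 s} + s} = \frac{1}{2 s \frac{1}{2 s} + s} = \frac{1}{1 + s}$)
$A{\left(j \right)} - 2502926 = \frac{1}{1 - \frac{2981}{1604}} - 2502926 = \frac{1}{- \frac{1377}{1604}} - 2502926 = - \frac{1604}{1377} - 2502926 = - \frac{3446530706}{1377}$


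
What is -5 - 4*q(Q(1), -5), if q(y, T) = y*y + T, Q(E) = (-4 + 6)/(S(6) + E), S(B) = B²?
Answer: 20519/1369 ≈ 14.988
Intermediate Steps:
Q(E) = 2/(36 + E) (Q(E) = (-4 + 6)/(6² + E) = 2/(36 + E))
q(y, T) = T + y² (q(y, T) = y² + T = T + y²)
-5 - 4*q(Q(1), -5) = -5 - 4*(-5 + (2/(36 + 1))²) = -5 - 4*(-5 + (2/37)²) = -5 - 4*(-5 + 4/1369) = -5 - 4*(-6841/1369) = -5 + 27364/1369 = 20519/1369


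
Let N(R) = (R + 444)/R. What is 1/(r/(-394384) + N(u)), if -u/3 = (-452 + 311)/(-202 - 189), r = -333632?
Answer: -3475509/1419972691 ≈ -0.0024476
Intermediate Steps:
u = -423/391 (u = -3*(-452 + 311)/(-202 - 189) = -(-423)/(-391) = -(-423)*(-1)/391 = -3*141/391 = -423/391 ≈ -1.0818)
N(R) = (444 + R)/R
1/(r/(-394384) + N(u)) = 1/(-333632/(-394384) + (444 - 423/391)/(-423/391)) = 1/(-333632*(-1/394384) - 391/423*173181/391) = 1/(20852/24649 - 57727/141) = 1/(-1419972691/3475509) = -3475509/1419972691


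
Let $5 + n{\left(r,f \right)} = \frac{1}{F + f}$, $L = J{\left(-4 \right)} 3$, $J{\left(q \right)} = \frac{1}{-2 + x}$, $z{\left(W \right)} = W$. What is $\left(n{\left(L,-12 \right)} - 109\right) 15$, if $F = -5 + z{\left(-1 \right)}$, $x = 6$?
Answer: $- \frac{10265}{6} \approx -1710.8$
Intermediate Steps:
$J{\left(q \right)} = \frac{1}{4}$ ($J{\left(q \right)} = \frac{1}{-2 + 6} = \frac{1}{4}$)
$F = -6$ ($F = -5 - 1 = -6$)
$L = \frac{3}{4}$ ($L = \frac{1}{4} \cdot 3 = \frac{3}{4} \approx 0.75$)
$n{\left(r,f \right)} = -5 + \frac{1}{-6 + f}$
$\left(n{\left(L,-12 \right)} - 109\right) 15 = \left(\frac{31 - -60}{-6 - 12} - 109\right) 15 = \left(\frac{31 + 60}{-18} - 109\right) 15 = \left(\left(- \frac{1}{18}\right) 91 - 109\right) 15 = \left(- \frac{91}{18} - 109\right) 15 = \left(- \frac{2053}{18}\right) 15 = - \frac{10265}{6}$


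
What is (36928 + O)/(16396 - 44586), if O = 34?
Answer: -18481/14095 ≈ -1.3112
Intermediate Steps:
(36928 + O)/(16396 - 44586) = (36928 + 34)/(16396 - 44586) = 36962/(-28190) = 36962*(-1/28190) = -18481/14095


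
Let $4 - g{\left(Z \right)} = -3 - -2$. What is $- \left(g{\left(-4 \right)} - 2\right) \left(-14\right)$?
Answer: $42$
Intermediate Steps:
$g{\left(Z \right)} = 5$ ($g{\left(Z \right)} = 4 - \left(-3 - -2\right) = 4 - \left(-3 + 2\right) = 4 - -1 = 4 + 1 = 5$)
$- \left(g{\left(-4 \right)} - 2\right) \left(-14\right) = - \left(5 - 2\right) \left(-14\right) = - 3 \left(-14\right) = \left(-1\right) \left(-42\right) = 42$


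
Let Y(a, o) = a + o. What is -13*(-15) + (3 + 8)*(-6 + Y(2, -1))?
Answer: 140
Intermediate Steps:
-13*(-15) + (3 + 8)*(-6 + Y(2, -1)) = -13*(-15) + (3 + 8)*(-6 + (2 - 1)) = 195 + 11*(-6 + 1) = 195 + 11*(-5) = 195 - 55 = 140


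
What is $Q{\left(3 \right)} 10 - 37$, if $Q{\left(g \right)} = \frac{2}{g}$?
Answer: $- \frac{91}{3} \approx -30.333$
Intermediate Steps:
$Q{\left(3 \right)} 10 - 37 = \frac{2}{3} \cdot 10 - 37 = \frac{20}{3} - 37 = - \frac{91}{3}$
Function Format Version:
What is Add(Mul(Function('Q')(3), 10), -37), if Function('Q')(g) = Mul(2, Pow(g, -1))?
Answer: Rational(-91, 3) ≈ -30.333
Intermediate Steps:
Add(Mul(Function('Q')(3), 10), -37) = Add(Mul(Mul(2, Pow(3, -1)), 10), -37) = Add(Mul(Mul(2, Rational(1, 3)), 10), -37) = Add(Mul(Rational(2, 3), 10), -37) = Add(Rational(20, 3), -37) = Rational(-91, 3)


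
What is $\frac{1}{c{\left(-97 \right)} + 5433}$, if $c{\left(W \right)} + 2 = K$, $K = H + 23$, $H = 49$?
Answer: $\frac{1}{5503} \approx 0.00018172$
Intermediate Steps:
$K = 72$ ($K = 49 + 23 = 72$)
$c{\left(W \right)} = 70$ ($c{\left(W \right)} = -2 + 72 = 70$)
$\frac{1}{c{\left(-97 \right)} + 5433} = \frac{1}{70 + 5433} = \frac{1}{5503}$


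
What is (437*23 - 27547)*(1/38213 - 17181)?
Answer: 11486781009792/38213 ≈ 3.0060e+8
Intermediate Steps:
(437*23 - 27547)*(1/38213 - 17181) = (10051 - 27547)*(1/38213 - 17181) = -17496*(-656537552/38213) = 11486781009792/38213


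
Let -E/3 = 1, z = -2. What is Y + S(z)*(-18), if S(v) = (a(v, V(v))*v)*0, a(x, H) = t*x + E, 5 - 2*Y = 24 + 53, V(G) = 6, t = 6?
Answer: -36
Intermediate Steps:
Y = -36 (Y = 5/2 - (24 + 53)/2 = 5/2 - ½*77 = 5/2 - 77/2 = -36)
E = -3 (E = -3*1 = -3)
a(x, H) = -3 + 6*x (a(x, H) = 6*x - 3 = -3 + 6*x)
S(v) = 0 (S(v) = ((-3 + 6*v)*v)*0 = (v*(-3 + 6*v))*0 = 0)
Y + S(z)*(-18) = -36 + 0*(-18) = -36 + 0 = -36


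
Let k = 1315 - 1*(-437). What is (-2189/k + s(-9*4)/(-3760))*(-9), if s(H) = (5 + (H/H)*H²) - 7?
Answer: 492081/34310 ≈ 14.342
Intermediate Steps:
k = 1752 (k = 1315 + 437 = 1752)
s(H) = -2 + H² (s(H) = (5 + 1*H²) - 7 = (5 + H²) - 7 = -2 + H²)
(-2189/k + s(-9*4)/(-3760))*(-9) = (-2189/1752 + (-2 + (-9*4)²)/(-3760))*(-9) = (-2189*1/1752 + (-2 + (-36)²)*(-1/3760))*(-9) = (-2189/1752 + (-2 + 1296)*(-1/3760))*(-9) = (-2189/1752 + 1294*(-1/3760))*(-9) = (-2189/1752 - 647/1880)*(-9) = -164027/102930*(-9) = 492081/34310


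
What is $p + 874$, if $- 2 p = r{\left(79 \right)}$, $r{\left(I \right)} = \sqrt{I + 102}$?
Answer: $874 - \frac{\sqrt{181}}{2} \approx 867.27$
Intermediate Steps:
$r{\left(I \right)} = \sqrt{102 + I}$
$p = - \frac{\sqrt{181}}{2}$ ($p = - \frac{\sqrt{102 + 79}}{2} = - \frac{\sqrt{181}}{2} \approx -6.7268$)
$p + 874 = - \frac{\sqrt{181}}{2} + 874 = 874 - \frac{\sqrt{181}}{2}$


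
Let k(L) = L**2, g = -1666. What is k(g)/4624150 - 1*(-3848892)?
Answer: 8898928358678/2312075 ≈ 3.8489e+6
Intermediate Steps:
k(g)/4624150 - 1*(-3848892) = (-1666)**2/4624150 - 1*(-3848892) = 2775556*(1/4624150) + 3848892 = 1387778/2312075 + 3848892 = 8898928358678/2312075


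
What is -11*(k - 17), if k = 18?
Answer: -11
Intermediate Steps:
-11*(k - 17) = -11*(18 - 17) = -11*1 = -11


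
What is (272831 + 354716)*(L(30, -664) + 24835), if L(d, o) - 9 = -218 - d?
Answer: 15435146012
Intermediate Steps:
L(d, o) = -209 - d (L(d, o) = 9 + (-218 - d) = -209 - d)
(272831 + 354716)*(L(30, -664) + 24835) = (272831 + 354716)*((-209 - 1*30) + 24835) = 627547*((-209 - 30) + 24835) = 627547*(-239 + 24835) = 627547*24596 = 15435146012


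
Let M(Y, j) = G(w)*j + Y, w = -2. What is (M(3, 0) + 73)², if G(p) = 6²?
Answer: 5776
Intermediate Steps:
G(p) = 36
M(Y, j) = Y + 36*j (M(Y, j) = 36*j + Y = Y + 36*j)
(M(3, 0) + 73)² = ((3 + 36*0) + 73)² = ((3 + 0) + 73)² = (3 + 73)² = 76² = 5776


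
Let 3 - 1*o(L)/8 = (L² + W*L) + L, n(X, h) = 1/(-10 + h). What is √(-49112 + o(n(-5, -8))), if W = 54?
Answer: 5*I*√158966/9 ≈ 221.5*I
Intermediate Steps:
o(L) = 24 - 440*L - 8*L² (o(L) = 24 - 8*((L² + 54*L) + L) = 24 - 8*(L² + 55*L) = 24 + (-440*L - 8*L²) = 24 - 440*L - 8*L²)
√(-49112 + o(n(-5, -8))) = √(-49112 + (24 - 440/(-10 - 8) - 8/(-10 - 8)²)) = √(-49112 + (24 - 440/(-18) - 8*(1/(-18))²)) = √(-49112 + (24 - 440*(-1/18) - 8*(-1/18)²)) = √(-49112 + (24 + 220/9 - 8*1/324)) = √(-49112 + (24 + 220/9 - 2/81)) = √(-49112 + 3922/81) = √(-3974150/81) = 5*I*√158966/9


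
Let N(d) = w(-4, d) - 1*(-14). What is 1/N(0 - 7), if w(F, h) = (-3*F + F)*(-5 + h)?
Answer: -1/82 ≈ -0.012195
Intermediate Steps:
w(F, h) = -2*F*(-5 + h) (w(F, h) = (-2*F)*(-5 + h) = -2*F*(-5 + h))
N(d) = -26 + 8*d (N(d) = 2*(-4)*(5 - d) - 1*(-14) = (-40 + 8*d) + 14 = -26 + 8*d)
1/N(0 - 7) = 1/(-26 + 8*(0 - 7)) = 1/(-26 + 8*(-7)) = 1/(-26 - 56) = 1/(-82) = -1/82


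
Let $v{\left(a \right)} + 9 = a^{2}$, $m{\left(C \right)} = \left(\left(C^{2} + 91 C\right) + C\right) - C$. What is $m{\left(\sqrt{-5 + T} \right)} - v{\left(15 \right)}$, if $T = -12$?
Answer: $-233 + 91 i \sqrt{17} \approx -233.0 + 375.2 i$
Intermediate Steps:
$m{\left(C \right)} = C^{2} + 91 C$ ($m{\left(C \right)} = \left(C^{2} + 92 C\right) - C = C^{2} + 91 C$)
$v{\left(a \right)} = -9 + a^{2}$
$m{\left(\sqrt{-5 + T} \right)} - v{\left(15 \right)} = \sqrt{-5 - 12} \left(91 + \sqrt{-5 - 12}\right) - \left(-9 + 15^{2}\right) = \sqrt{-17} \left(91 + \sqrt{-17}\right) - \left(-9 + 225\right) = i \sqrt{17} \left(91 + i \sqrt{17}\right) - 216 = -216 + i \sqrt{17} \left(91 + i \sqrt{17}\right)$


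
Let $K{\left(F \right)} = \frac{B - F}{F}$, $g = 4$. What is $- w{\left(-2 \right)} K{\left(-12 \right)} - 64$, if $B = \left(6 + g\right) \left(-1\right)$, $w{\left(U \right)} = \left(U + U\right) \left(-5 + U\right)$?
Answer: $- \frac{178}{3} \approx -59.333$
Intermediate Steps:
$w{\left(U \right)} = 2 U \left(-5 + U\right)$
$B = -10$ ($B = \left(6 + 4\right) \left(-1\right) = 10 \left(-1\right) = -10$)
$K{\left(F \right)} = \frac{-10 - F}{F}$
$- w{\left(-2 \right)} K{\left(-12 \right)} - 64 = - 2 \left(-2\right) \left(-5 - 2\right) \frac{-10 - -12}{-12} - 64 = - 2 \left(-2\right) \left(-7\right) \left(- \frac{-10 + 12}{12}\right) - 64 = \left(-1\right) 28 \left(\left(- \frac{1}{12}\right) 2\right) - 64 = \left(-28\right) \left(- \frac{1}{6}\right) - 64 = \frac{14}{3} - 64 = - \frac{178}{3}$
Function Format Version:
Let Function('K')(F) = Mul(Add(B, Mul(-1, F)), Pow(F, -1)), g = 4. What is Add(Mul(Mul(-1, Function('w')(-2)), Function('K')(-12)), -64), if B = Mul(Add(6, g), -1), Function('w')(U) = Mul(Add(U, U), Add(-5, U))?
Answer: Rational(-178, 3) ≈ -59.333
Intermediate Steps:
Function('w')(U) = Mul(2, U, Add(-5, U)) (Function('w')(U) = Mul(Mul(2, U), Add(-5, U)) = Mul(2, U, Add(-5, U)))
B = -10 (B = Mul(Add(6, 4), -1) = Mul(10, -1) = -10)
Function('K')(F) = Mul(Pow(F, -1), Add(-10, Mul(-1, F))) (Function('K')(F) = Mul(Add(-10, Mul(-1, F)), Pow(F, -1)) = Mul(Pow(F, -1), Add(-10, Mul(-1, F))))
Add(Mul(Mul(-1, Function('w')(-2)), Function('K')(-12)), -64) = Add(Mul(Mul(-1, Mul(2, -2, Add(-5, -2))), Mul(Pow(-12, -1), Add(-10, Mul(-1, -12)))), -64) = Add(Mul(Mul(-1, Mul(2, -2, -7)), Mul(Rational(-1, 12), Add(-10, 12))), -64) = Add(Mul(Mul(-1, 28), Mul(Rational(-1, 12), 2)), -64) = Add(Mul(-28, Rational(-1, 6)), -64) = Add(Rational(14, 3), -64) = Rational(-178, 3)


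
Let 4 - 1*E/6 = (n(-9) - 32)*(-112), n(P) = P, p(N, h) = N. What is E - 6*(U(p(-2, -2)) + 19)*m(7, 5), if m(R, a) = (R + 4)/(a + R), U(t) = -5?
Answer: -27605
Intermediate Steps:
m(R, a) = (4 + R)/(R + a)
E = -27528 (E = 24 - 6*(-9 - 32)*(-112) = 24 - (-246)*(-112) = 24 - 6*4592 = 24 - 27552 = -27528)
E - 6*(U(p(-2, -2)) + 19)*m(7, 5) = -27528 - 6*(-5 + 19)*(4 + 7)/(7 + 5) = -27528 - 6*14*11/12 = -27528 - 84*(1/12)*11 = -27528 - 84*11/12 = -27528 - 1*77 = -27528 - 77 = -27605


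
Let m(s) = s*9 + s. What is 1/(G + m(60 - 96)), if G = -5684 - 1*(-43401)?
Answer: 1/37357 ≈ 2.6769e-5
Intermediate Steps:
m(s) = 10*s (m(s) = 9*s + s = 10*s)
G = 37717 (G = -5684 + 43401 = 37717)
1/(G + m(60 - 96)) = 1/(37717 + 10*(60 - 96)) = 1/(37717 + 10*(-36)) = 1/(37717 - 360) = 1/37357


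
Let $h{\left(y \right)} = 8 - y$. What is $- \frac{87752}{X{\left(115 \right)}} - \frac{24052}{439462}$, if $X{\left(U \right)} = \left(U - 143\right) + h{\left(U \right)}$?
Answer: $\frac{19280211202}{29663685} \approx 649.96$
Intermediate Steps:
$X{\left(U \right)} = -135$ ($X{\left(U \right)} = \left(U - 143\right) - \left(-8 + U\right) = \left(-143 + U\right) - \left(-8 + U\right) = -135$)
$- \frac{87752}{X{\left(115 \right)}} - \frac{24052}{439462} = - \frac{87752}{-135} - \frac{24052}{439462} = \left(-87752\right) \left(- \frac{1}{135}\right) - \frac{12026}{219731} = \frac{87752}{135} - \frac{12026}{219731} = \frac{19280211202}{29663685}$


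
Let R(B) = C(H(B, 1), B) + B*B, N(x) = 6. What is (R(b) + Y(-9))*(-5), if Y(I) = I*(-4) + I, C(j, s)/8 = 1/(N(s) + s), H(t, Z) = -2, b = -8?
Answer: -435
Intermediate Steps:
C(j, s) = 8/(6 + s)
Y(I) = -3*I (Y(I) = -4*I + I = -3*I)
R(B) = B² + 8/(6 + B) (R(B) = 8/(6 + B) + B*B = 8/(6 + B) + B² = B² + 8/(6 + B))
(R(b) + Y(-9))*(-5) = ((8 + (-8)²*(6 - 8))/(6 - 8) - 3*(-9))*(-5) = ((8 + 64*(-2))/(-2) + 27)*(-5) = (-(8 - 128)/2 + 27)*(-5) = (-½*(-120) + 27)*(-5) = (60 + 27)*(-5) = 87*(-5) = -435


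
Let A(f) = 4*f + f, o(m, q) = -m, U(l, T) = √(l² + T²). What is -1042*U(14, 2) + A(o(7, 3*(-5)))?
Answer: -35 - 10420*√2 ≈ -14771.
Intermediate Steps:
U(l, T) = √(T² + l²)
A(f) = 5*f
-1042*U(14, 2) + A(o(7, 3*(-5))) = -1042*√(2² + 14²) + 5*(-1*7) = -1042*√(4 + 196) + 5*(-7) = -10420*√2 - 35 = -35 - 10420*√2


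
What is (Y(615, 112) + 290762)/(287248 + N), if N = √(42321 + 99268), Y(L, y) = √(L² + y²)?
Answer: 83520802976/82511271915 - 290762*√141589/82511271915 - √55328591941/82511271915 + 287248*√390769/82511271915 ≈ 1.0131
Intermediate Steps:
N = √141589 ≈ 376.28
(Y(615, 112) + 290762)/(287248 + N) = (√(615² + 112²) + 290762)/(287248 + √141589) = (√(378225 + 12544) + 290762)/(287248 + √141589) = (√390769 + 290762)/(287248 + √141589) = (290762 + √390769)/(287248 + √141589)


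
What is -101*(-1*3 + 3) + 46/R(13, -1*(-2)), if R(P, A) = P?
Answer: 46/13 ≈ 3.5385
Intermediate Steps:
-101*(-1*3 + 3) + 46/R(13, -1*(-2)) = -101*(-1*3 + 3) + 46/13 = -101*(-3 + 3) + 46*(1/13) = -101*0 + 46/13 = 0 + 46/13 = 46/13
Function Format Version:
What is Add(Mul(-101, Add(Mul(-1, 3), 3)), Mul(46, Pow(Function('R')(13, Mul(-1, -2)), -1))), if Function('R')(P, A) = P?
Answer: Rational(46, 13) ≈ 3.5385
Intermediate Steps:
Add(Mul(-101, Add(Mul(-1, 3), 3)), Mul(46, Pow(Function('R')(13, Mul(-1, -2)), -1))) = Add(Mul(-101, Add(Mul(-1, 3), 3)), Mul(46, Pow(13, -1))) = Add(Mul(-101, Add(-3, 3)), Mul(46, Rational(1, 13))) = Add(Mul(-101, 0), Rational(46, 13)) = Add(0, Rational(46, 13)) = Rational(46, 13)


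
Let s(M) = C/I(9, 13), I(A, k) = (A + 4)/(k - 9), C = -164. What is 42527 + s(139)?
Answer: 552195/13 ≈ 42477.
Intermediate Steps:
I(A, k) = (4 + A)/(-9 + k)
s(M) = -656/13 (s(M) = -164*(-9 + 13)/(4 + 9) = -164/(13/4) = -164/((¼)*13) = -164/13/4 = -164*4/13 = -656/13)
42527 + s(139) = 42527 - 656/13 = 552195/13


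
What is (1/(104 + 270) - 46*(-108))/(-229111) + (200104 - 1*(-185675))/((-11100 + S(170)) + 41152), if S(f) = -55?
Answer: 1000021455985/77889950226 ≈ 12.839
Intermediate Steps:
(1/(104 + 270) - 46*(-108))/(-229111) + (200104 - 1*(-185675))/((-11100 + S(170)) + 41152) = (1/(104 + 270) - 46*(-108))/(-229111) + (200104 - 1*(-185675))/((-11100 - 55) + 41152) = (1/374 + 4968)*(-1/229111) + (200104 + 185675)/(-11155 + 41152) = (1/374 + 4968)*(-1/229111) + 385779/29997 = (1858033/374)*(-1/229111) + 385779*(1/29997) = -1858033/85687514 + 128593/9999 = 1000021455985/77889950226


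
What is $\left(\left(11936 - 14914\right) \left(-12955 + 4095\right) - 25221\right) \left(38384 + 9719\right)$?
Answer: $1267988297477$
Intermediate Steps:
$\left(\left(11936 - 14914\right) \left(-12955 + 4095\right) - 25221\right) \left(38384 + 9719\right) = \left(\left(-2978\right) \left(-8860\right) - 25221\right) 48103 = \left(26385080 - 25221\right) 48103 = 26359859 \cdot 48103 = 1267988297477$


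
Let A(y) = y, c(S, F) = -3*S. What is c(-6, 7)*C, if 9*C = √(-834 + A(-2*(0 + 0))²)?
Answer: 2*I*√834 ≈ 57.758*I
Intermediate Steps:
C = I*√834/9 (C = √(-834 + (-2*(0 + 0))²)/9 = √(-834 + (-2*0)²)/9 = √(-834 + 0²)/9 = √(-834 + 0)/9 = √(-834)/9 = (I*√834)/9 = I*√834/9 ≈ 3.2088*I)
c(-6, 7)*C = (-3*(-6))*(I*√834/9) = 18*(I*√834/9) = 2*I*√834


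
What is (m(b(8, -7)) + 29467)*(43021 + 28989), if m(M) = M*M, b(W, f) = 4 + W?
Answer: 2132288110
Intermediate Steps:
m(M) = M²
(m(b(8, -7)) + 29467)*(43021 + 28989) = ((4 + 8)² + 29467)*(43021 + 28989) = (12² + 29467)*72010 = (144 + 29467)*72010 = 29611*72010 = 2132288110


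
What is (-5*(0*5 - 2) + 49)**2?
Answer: 3481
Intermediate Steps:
(-5*(0*5 - 2) + 49)**2 = (-5*(0 - 2) + 49)**2 = (-5*(-2) + 49)**2 = (10 + 49)**2 = 59**2 = 3481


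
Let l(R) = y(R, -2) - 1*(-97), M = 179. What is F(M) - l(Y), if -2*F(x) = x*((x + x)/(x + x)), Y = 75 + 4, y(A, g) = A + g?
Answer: -527/2 ≈ -263.50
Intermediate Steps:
Y = 79
l(R) = 95 + R (l(R) = (R - 2) - 1*(-97) = (-2 + R) + 97 = 95 + R)
F(x) = -x/2 (F(x) = -x*(x + x)/(x + x)/2 = -x*(2*x)/((2*x))/2 = -x*(2*x)*(1/(2*x))/2 = -x/2)
F(M) - l(Y) = -½*179 - (95 + 79) = -179/2 - 1*174 = -179/2 - 174 = -527/2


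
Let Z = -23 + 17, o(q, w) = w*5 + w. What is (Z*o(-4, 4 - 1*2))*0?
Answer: 0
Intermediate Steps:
o(q, w) = 6*w (o(q, w) = 5*w + w = 6*w)
Z = -6
(Z*o(-4, 4 - 1*2))*0 = -36*(4 - 1*2)*0 = -36*(4 - 2)*0 = -36*2*0 = -6*12*0 = -72*0 = 0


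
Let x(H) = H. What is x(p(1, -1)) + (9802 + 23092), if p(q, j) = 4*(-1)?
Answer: 32890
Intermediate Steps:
p(q, j) = -4
x(p(1, -1)) + (9802 + 23092) = -4 + (9802 + 23092) = -4 + 32894 = 32890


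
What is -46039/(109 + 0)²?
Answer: -46039/11881 ≈ -3.8750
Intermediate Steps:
-46039/(109 + 0)² = -46039/(109²) = -46039/11881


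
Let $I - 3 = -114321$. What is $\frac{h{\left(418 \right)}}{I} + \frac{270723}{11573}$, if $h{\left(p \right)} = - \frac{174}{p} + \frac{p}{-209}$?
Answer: $\frac{91102039921}{3894471306} \approx 23.393$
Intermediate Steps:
$h{\left(p \right)} = - \frac{174}{p} - \frac{p}{209}$ ($h{\left(p \right)} = - \frac{174}{p} + p \left(- \frac{1}{209}\right) = - \frac{174}{p} - \frac{p}{209}$)
$I = -114318$ ($I = 3 - 114321 = -114318$)
$\frac{h{\left(418 \right)}}{I} + \frac{270723}{11573} = \frac{- \frac{174}{418} - 2}{-114318} + \frac{270723}{11573} = \left(\left(-174\right) \frac{1}{418} - 2\right) \left(- \frac{1}{114318}\right) + 270723 \cdot \frac{1}{11573} = \left(- \frac{87}{209} - 2\right) \left(- \frac{1}{114318}\right) + \frac{3813}{163} = \left(- \frac{505}{209}\right) \left(- \frac{1}{114318}\right) + \frac{3813}{163} = \frac{505}{23892462} + \frac{3813}{163} = \frac{91102039921}{3894471306}$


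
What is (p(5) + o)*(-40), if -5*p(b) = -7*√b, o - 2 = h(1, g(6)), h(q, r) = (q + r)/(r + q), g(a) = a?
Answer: -120 - 56*√5 ≈ -245.22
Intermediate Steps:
h(q, r) = 1 (h(q, r) = (q + r)/(q + r) = 1)
o = 3 (o = 2 + 1 = 3)
p(b) = 7*√b/5 (p(b) = -(-7)*√b/5 = 7*√b/5)
(p(5) + o)*(-40) = (7*√5/5 + 3)*(-40) = (3 + 7*√5/5)*(-40) = -120 - 56*√5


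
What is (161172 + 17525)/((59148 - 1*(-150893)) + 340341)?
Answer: 178697/550382 ≈ 0.32468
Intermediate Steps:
(161172 + 17525)/((59148 - 1*(-150893)) + 340341) = 178697/((59148 + 150893) + 340341) = 178697/(210041 + 340341) = 178697/550382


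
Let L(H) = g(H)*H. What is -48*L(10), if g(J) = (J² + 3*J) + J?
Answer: -67200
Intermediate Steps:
g(J) = J² + 4*J
L(H) = H²*(4 + H) (L(H) = (H*(4 + H))*H = H²*(4 + H))
-48*L(10) = -48*10²*(4 + 10) = -4800*14 = -48*1400 = -67200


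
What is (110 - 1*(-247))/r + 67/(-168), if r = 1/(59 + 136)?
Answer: 11695253/168 ≈ 69615.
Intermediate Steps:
r = 1/195 ≈ 0.0051282
(110 - 1*(-247))/r + 67/(-168) = (110 - 1*(-247))/(1/195) + 67/(-168) = (110 + 247)*195 + 67*(-1/168) = 357*195 - 67/168 = 69615 - 67/168 = 11695253/168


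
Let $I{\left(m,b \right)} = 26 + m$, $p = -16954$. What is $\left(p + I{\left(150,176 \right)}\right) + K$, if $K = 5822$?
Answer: $-10956$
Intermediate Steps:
$\left(p + I{\left(150,176 \right)}\right) + K = \left(-16954 + \left(26 + 150\right)\right) + 5822 = \left(-16954 + 176\right) + 5822 = -16778 + 5822 = -10956$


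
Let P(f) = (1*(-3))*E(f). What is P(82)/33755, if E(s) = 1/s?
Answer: -3/2767910 ≈ -1.0839e-6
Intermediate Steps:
P(f) = -3/f (P(f) = (1*(-3))/f = -3/f)
P(82)/33755 = -3/82/33755 = -3*1/82*(1/33755) = -3/82*1/33755 = -3/2767910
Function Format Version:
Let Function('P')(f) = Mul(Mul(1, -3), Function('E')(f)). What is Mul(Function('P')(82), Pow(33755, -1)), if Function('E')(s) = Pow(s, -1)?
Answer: Rational(-3, 2767910) ≈ -1.0839e-6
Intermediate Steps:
Function('P')(f) = Mul(-3, Pow(f, -1)) (Function('P')(f) = Mul(Mul(1, -3), Pow(f, -1)) = Mul(-3, Pow(f, -1)))
Mul(Function('P')(82), Pow(33755, -1)) = Mul(Mul(-3, Pow(82, -1)), Pow(33755, -1)) = Mul(Mul(-3, Rational(1, 82)), Rational(1, 33755)) = Mul(Rational(-3, 82), Rational(1, 33755)) = Rational(-3, 2767910)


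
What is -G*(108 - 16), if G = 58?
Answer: -5336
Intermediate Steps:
-G*(108 - 16) = -58*(108 - 16) = -58*92 = -1*5336 = -5336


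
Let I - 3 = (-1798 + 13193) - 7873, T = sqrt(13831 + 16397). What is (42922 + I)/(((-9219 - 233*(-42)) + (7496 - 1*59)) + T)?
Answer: 30980149/5336149 - 46447*sqrt(7557)/32016894 ≈ 5.6796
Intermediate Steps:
T = 2*sqrt(7557) (T = sqrt(30228) = 2*sqrt(7557) ≈ 173.86)
I = 3525 (I = 3 + ((-1798 + 13193) - 7873) = 3 + (11395 - 7873) = 3 + 3522 = 3525)
(42922 + I)/(((-9219 - 233*(-42)) + (7496 - 1*59)) + T) = (42922 + 3525)/(((-9219 - 233*(-42)) + (7496 - 1*59)) + 2*sqrt(7557)) = 46447/(((-9219 + 9786) + (7496 - 59)) + 2*sqrt(7557)) = 46447/((567 + 7437) + 2*sqrt(7557)) = 46447/(8004 + 2*sqrt(7557))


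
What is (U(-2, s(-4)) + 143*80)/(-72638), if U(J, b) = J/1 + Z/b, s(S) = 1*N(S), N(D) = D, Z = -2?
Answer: -22877/145276 ≈ -0.15747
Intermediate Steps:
s(S) = S (s(S) = 1*S = S)
U(J, b) = J - 2/b (U(J, b) = J/1 - 2/b = J*1 - 2/b = J - 2/b)
(U(-2, s(-4)) + 143*80)/(-72638) = ((-2 - 2/(-4)) + 143*80)/(-72638) = ((-2 - 2*(-¼)) + 11440)*(-1/72638) = ((-2 + ½) + 11440)*(-1/72638) = (-3/2 + 11440)*(-1/72638) = (22877/2)*(-1/72638) = -22877/145276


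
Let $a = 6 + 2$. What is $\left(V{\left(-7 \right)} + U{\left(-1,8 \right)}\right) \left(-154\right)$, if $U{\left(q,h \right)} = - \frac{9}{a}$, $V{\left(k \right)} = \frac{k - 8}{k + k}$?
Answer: $\frac{33}{4} \approx 8.25$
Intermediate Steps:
$a = 8$
$V{\left(k \right)} = \frac{-8 + k}{2 k}$
$U{\left(q,h \right)} = - \frac{9}{8}$
$\left(V{\left(-7 \right)} + U{\left(-1,8 \right)}\right) \left(-154\right) = \left(\frac{-8 - 7}{2 \left(-7\right)} - \frac{9}{8}\right) \left(-154\right) = \left(\frac{1}{2} \left(- \frac{1}{7}\right) \left(-15\right) - \frac{9}{8}\right) \left(-154\right) = \left(\frac{15}{14} - \frac{9}{8}\right) \left(-154\right) = \left(- \frac{3}{56}\right) \left(-154\right) = \frac{33}{4}$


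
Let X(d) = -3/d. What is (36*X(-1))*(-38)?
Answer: -4104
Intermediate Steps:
(36*X(-1))*(-38) = (36*(-3/(-1)))*(-38) = (36*(-3*(-1)))*(-38) = (36*3)*(-38) = 108*(-38) = -4104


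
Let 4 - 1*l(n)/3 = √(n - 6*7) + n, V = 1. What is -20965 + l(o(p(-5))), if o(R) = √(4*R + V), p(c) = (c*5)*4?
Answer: -20953 - 3*√(-42 + I*√399) - 3*I*√399 ≈ -20958.0 - 79.882*I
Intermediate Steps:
p(c) = 20*c (p(c) = (5*c)*4 = 20*c)
o(R) = √(1 + 4*R) (o(R) = √(4*R + 1) = √(1 + 4*R))
l(n) = 12 - 3*n - 3*√(-42 + n) (l(n) = 12 - 3*(√(n - 6*7) + n) = 12 - 3*(√(n - 42) + n) = 12 - 3*(√(-42 + n) + n) = 12 - 3*(n + √(-42 + n)) = 12 + (-3*n - 3*√(-42 + n)) = 12 - 3*n - 3*√(-42 + n))
-20965 + l(o(p(-5))) = -20965 + (12 - 3*√(1 + 4*(20*(-5))) - 3*√(-42 + √(1 + 4*(20*(-5))))) = -20965 + (12 - 3*√(1 + 4*(-100)) - 3*√(-42 + √(1 + 4*(-100)))) = -20965 + (12 - 3*√(1 - 400) - 3*√(-42 + √(1 - 400))) = -20965 + (12 - 3*I*√399 - 3*√(-42 + √(-399))) = -20965 + (12 - 3*I*√399 - 3*√(-42 + I*√399)) = -20965 + (12 - 3*√(-42 + I*√399) - 3*I*√399) = -20953 - 3*√(-42 + I*√399) - 3*I*√399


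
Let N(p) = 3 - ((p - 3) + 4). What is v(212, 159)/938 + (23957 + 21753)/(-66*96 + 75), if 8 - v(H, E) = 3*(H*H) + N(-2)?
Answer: -443517044/2936409 ≈ -151.04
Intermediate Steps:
N(p) = 2 - p (N(p) = 3 - ((-3 + p) + 4) = 3 - (1 + p) = 3 + (-1 - p) = 2 - p)
v(H, E) = 4 - 3*H**2 (v(H, E) = 8 - (3*(H*H) + (2 - 1*(-2))) = 8 - (3*H**2 + (2 + 2)) = 8 - (3*H**2 + 4) = 8 - (4 + 3*H**2) = 8 + (-4 - 3*H**2) = 4 - 3*H**2)
v(212, 159)/938 + (23957 + 21753)/(-66*96 + 75) = (4 - 3*212**2)/938 + (23957 + 21753)/(-66*96 + 75) = (4 - 3*44944)*(1/938) + 45710/(-6336 + 75) = (4 - 134832)*(1/938) + 45710/(-6261) = -134828*1/938 + 45710*(-1/6261) = -67414/469 - 45710/6261 = -443517044/2936409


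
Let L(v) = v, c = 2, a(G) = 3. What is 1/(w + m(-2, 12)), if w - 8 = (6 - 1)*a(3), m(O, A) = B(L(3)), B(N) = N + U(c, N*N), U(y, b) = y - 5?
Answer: 1/23 ≈ 0.043478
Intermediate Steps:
U(y, b) = -5 + y
B(N) = -3 + N (B(N) = N + (-5 + 2) = N - 3 = -3 + N)
m(O, A) = 0 (m(O, A) = -3 + 3 = 0)
w = 23 (w = 8 + (6 - 1)*3 = 8 + 5*3 = 8 + 15 = 23)
1/(w + m(-2, 12)) = 1/(23 + 0) = 1/23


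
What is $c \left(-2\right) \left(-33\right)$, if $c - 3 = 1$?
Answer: $264$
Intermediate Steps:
$c = 4$ ($c = 3 + 1 = 4$)
$c \left(-2\right) \left(-33\right) = 4 \left(-2\right) \left(-33\right) = \left(-8\right) \left(-33\right) = 264$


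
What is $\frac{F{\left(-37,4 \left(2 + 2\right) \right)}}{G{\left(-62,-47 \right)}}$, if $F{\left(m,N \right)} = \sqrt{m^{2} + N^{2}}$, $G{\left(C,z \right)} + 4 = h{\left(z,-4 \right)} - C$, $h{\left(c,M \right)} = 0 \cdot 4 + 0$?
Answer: $\frac{5 \sqrt{65}}{58} \approx 0.69502$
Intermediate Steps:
$h{\left(c,M \right)} = 0$ ($h{\left(c,M \right)} = 0 + 0 = 0$)
$G{\left(C,z \right)} = -4 - C$ ($G{\left(C,z \right)} = -4 + \left(0 - C\right) = -4 - C$)
$F{\left(m,N \right)} = \sqrt{N^{2} + m^{2}}$
$\frac{F{\left(-37,4 \left(2 + 2\right) \right)}}{G{\left(-62,-47 \right)}} = \frac{\sqrt{\left(4 \left(2 + 2\right)\right)^{2} + \left(-37\right)^{2}}}{-4 - -62} = \frac{\sqrt{\left(4 \cdot 4\right)^{2} + 1369}}{-4 + 62} = \frac{\sqrt{16^{2} + 1369}}{58} = \sqrt{256 + 1369} \cdot \frac{1}{58} = \sqrt{1625} \cdot \frac{1}{58} = 5 \sqrt{65} \cdot \frac{1}{58} = \frac{5 \sqrt{65}}{58}$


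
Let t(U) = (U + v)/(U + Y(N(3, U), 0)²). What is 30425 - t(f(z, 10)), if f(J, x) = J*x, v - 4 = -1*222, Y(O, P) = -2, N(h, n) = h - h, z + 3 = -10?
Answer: 638867/21 ≈ 30422.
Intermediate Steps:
z = -13 (z = -3 - 10 = -13)
N(h, n) = 0
v = -218 (v = 4 - 1*222 = 4 - 222 = -218)
t(U) = (-218 + U)/(4 + U) (t(U) = (U - 218)/(U + (-2)²) = (-218 + U)/(U + 4) = (-218 + U)/(4 + U))
30425 - t(f(z, 10)) = 30425 - (-218 - 13*10)/(4 - 13*10) = 30425 - (-218 - 130)/(4 - 130) = 30425 - (-348)/(-126) = 30425 - (-1)*(-348)/126 = 30425 - 1*58/21 = 30425 - 58/21 = 638867/21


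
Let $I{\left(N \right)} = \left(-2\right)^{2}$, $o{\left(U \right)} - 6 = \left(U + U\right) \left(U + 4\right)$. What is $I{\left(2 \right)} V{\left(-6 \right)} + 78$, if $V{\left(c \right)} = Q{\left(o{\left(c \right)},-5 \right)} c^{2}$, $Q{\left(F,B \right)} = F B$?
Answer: $-21522$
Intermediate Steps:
$o{\left(U \right)} = 6 + 2 U \left(4 + U\right)$ ($o{\left(U \right)} = 6 + \left(U + U\right) \left(U + 4\right) = 6 + 2 U \left(4 + U\right)$)
$I{\left(N \right)} = 4$
$Q{\left(F,B \right)} = B F$
$V{\left(c \right)} = c^{2} \left(-30 - 40 c - 10 c^{2}\right)$ ($V{\left(c \right)} = - 5 \left(6 + 2 c^{2} + 8 c\right) c^{2} = \left(-30 - 40 c - 10 c^{2}\right) c^{2} = c^{2} \left(-30 - 40 c - 10 c^{2}\right)$)
$I{\left(2 \right)} V{\left(-6 \right)} + 78 = 4 \cdot 10 \left(-6\right)^{2} \left(-3 - \left(-6\right)^{2} - -24\right) + 78 = 4 \cdot 10 \cdot 36 \left(-3 - 36 + 24\right) + 78 = 4 \cdot 10 \cdot 36 \left(-15\right) + 78 = 4 \left(-5400\right) + 78 = -21600 + 78 = -21522$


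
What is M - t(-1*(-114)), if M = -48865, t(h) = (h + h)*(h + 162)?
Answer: -111793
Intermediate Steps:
t(h) = 2*h*(162 + h) (t(h) = (2*h)*(162 + h) = 2*h*(162 + h))
M - t(-1*(-114)) = -48865 - 2*(-1*(-114))*(162 - 1*(-114)) = -48865 - 2*114*(162 + 114) = -48865 - 2*114*276 = -48865 - 1*62928 = -48865 - 62928 = -111793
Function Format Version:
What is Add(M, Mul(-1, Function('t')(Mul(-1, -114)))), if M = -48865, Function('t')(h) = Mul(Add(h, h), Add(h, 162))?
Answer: -111793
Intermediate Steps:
Function('t')(h) = Mul(2, h, Add(162, h)) (Function('t')(h) = Mul(Mul(2, h), Add(162, h)) = Mul(2, h, Add(162, h)))
Add(M, Mul(-1, Function('t')(Mul(-1, -114)))) = Add(-48865, Mul(-1, Mul(2, Mul(-1, -114), Add(162, Mul(-1, -114))))) = Add(-48865, Mul(-1, Mul(2, 114, Add(162, 114)))) = Add(-48865, Mul(-1, Mul(2, 114, 276))) = Add(-48865, Mul(-1, 62928)) = Add(-48865, -62928) = -111793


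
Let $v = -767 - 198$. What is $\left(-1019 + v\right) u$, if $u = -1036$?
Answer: $2055424$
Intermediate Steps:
$v = -965$ ($v = -767 - 198 = -965$)
$\left(-1019 + v\right) u = \left(-1019 - 965\right) \left(-1036\right) = \left(-1984\right) \left(-1036\right) = 2055424$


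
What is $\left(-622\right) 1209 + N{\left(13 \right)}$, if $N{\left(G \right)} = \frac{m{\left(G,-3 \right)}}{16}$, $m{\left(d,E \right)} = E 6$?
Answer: $- \frac{6015993}{8} \approx -7.52 \cdot 10^{5}$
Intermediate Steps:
$m{\left(d,E \right)} = 6 E$
$N{\left(G \right)} = - \frac{9}{8}$ ($N{\left(G \right)} = \frac{6 \left(-3\right)}{16} = \left(-18\right) \frac{1}{16} = - \frac{9}{8}$)
$\left(-622\right) 1209 + N{\left(13 \right)} = \left(-622\right) 1209 - \frac{9}{8} = -751998 - \frac{9}{8} = - \frac{6015993}{8}$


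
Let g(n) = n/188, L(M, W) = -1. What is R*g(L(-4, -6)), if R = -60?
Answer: 15/47 ≈ 0.31915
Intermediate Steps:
g(n) = n/188 (g(n) = n*(1/188) = n/188)
R*g(L(-4, -6)) = -15*(-1)/47 = -60*(-1/188) = 15/47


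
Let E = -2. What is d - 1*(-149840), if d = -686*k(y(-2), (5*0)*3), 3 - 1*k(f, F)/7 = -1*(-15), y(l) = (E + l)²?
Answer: 207464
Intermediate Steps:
y(l) = (-2 + l)²
k(f, F) = -84 (k(f, F) = 21 - (-7)*(-15) = 21 - 7*15 = 21 - 105 = -84)
d = 57624 (d = -686*(-84) = 57624)
d - 1*(-149840) = 57624 - 1*(-149840) = 57624 + 149840 = 207464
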